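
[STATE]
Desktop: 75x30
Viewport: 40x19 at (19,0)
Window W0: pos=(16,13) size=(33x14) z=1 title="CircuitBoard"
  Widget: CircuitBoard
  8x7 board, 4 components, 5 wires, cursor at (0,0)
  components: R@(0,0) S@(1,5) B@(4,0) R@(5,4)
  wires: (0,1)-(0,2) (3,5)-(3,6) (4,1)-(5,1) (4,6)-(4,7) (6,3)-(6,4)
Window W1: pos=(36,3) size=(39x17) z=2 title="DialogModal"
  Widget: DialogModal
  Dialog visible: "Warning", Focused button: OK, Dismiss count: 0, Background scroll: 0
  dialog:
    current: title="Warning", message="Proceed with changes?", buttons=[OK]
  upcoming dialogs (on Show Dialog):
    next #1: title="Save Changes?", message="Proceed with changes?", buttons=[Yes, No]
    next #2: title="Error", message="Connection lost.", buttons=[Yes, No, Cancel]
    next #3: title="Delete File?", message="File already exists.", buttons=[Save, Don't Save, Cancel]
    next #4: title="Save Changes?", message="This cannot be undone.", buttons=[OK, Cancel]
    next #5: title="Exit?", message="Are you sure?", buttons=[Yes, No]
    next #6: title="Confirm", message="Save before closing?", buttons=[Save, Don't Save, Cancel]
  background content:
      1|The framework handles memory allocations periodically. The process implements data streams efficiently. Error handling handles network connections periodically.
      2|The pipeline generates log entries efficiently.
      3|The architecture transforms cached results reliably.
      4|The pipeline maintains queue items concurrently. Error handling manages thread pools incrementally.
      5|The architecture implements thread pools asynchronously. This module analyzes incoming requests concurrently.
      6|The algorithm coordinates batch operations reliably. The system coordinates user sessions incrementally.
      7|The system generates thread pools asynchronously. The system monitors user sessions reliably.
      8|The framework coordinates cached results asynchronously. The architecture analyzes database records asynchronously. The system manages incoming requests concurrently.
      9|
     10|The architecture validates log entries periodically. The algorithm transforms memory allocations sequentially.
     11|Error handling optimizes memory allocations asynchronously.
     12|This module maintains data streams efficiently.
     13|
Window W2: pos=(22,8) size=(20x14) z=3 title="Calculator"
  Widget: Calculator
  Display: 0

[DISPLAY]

                                        
                                        
                                        
                 ┏━━━━━━━━━━━━━━━━━━━━━━
                 ┃ DialogModal          
                 ┠──────────────────────
                 ┃The framework handles 
                 ┃The pipeline generates
   ┏━━━━━━━━━━━━━━━━━━┓rchitecture trans
   ┃ Calculator       ┃ipeline maintains
   ┠──────────────────┨r┌───────────────
   ┃                 0┃l│        Warning
   ┃┌───┬───┬───┬───┐ ┃y│ Proceed with c
━━━┃│ 7 │ 8 │ 9 │ ÷ │ ┃r│          [OK] 
irc┃├───┼───┼───┼───┤ ┃ └───────────────
───┃│ 4 │ 5 │ 6 │ × │ ┃rchitecture valid
 0 ┃├───┼───┼───┼───┤ ┃ handling optimiz
 [R┃│ 1 │ 2 │ 3 │ - │ ┃module maintains 
   ┃├───┼───┼───┼───┤ ┃                 


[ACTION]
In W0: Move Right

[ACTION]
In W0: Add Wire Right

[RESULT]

                                        
                                        
                                        
                 ┏━━━━━━━━━━━━━━━━━━━━━━
                 ┃ DialogModal          
                 ┠──────────────────────
                 ┃The framework handles 
                 ┃The pipeline generates
   ┏━━━━━━━━━━━━━━━━━━┓rchitecture trans
   ┃ Calculator       ┃ipeline maintains
   ┠──────────────────┨r┌───────────────
   ┃                 0┃l│        Warning
   ┃┌───┬───┬───┬───┐ ┃y│ Proceed with c
━━━┃│ 7 │ 8 │ 9 │ ÷ │ ┃r│          [OK] 
irc┃├───┼───┼───┼───┤ ┃ └───────────────
───┃│ 4 │ 5 │ 6 │ × │ ┃rchitecture valid
 0 ┃├───┼───┼───┼───┤ ┃ handling optimiz
  R┃│ 1 │ 2 │ 3 │ - │ ┃module maintains 
   ┃├───┼───┼───┼───┤ ┃                 


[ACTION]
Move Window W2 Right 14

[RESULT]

                                        
                                        
                                        
                 ┏━━━━━━━━━━━━━━━━━━━━━━
                 ┃ DialogModal          
                 ┠──────────────────────
                 ┃The framework handles 
                 ┃The pipeline generates
                 ┏━━━━━━━━━━━━━━━━━━┓ans
                 ┃ Calculator       ┃ins
                 ┠──────────────────┨───
                 ┃                 0┃ing
                 ┃┌───┬───┬───┬───┐ ┃h c
━━━━━━━━━━━━━━━━━┃│ 7 │ 8 │ 9 │ ÷ │ ┃K] 
ircuitBoard      ┃├───┼───┼───┼───┤ ┃───
─────────────────┃│ 4 │ 5 │ 6 │ × │ ┃lid
 0 1 2 3 4 5 6 7 ┃├───┼───┼───┼───┤ ┃miz
  R  [.]─ ·      ┃│ 1 │ 2 │ 3 │ - │ ┃ns 
                 ┃├───┼───┼───┼───┤ ┃   


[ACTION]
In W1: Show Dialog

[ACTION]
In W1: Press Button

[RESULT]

                                        
                                        
                                        
                 ┏━━━━━━━━━━━━━━━━━━━━━━
                 ┃ DialogModal          
                 ┠──────────────────────
                 ┃The framework handles 
                 ┃The pipeline generates
                 ┏━━━━━━━━━━━━━━━━━━┓ans
                 ┃ Calculator       ┃ins
                 ┠──────────────────┨ple
                 ┃                 0┃ina
                 ┃┌───┬───┬───┬───┐ ┃s t
━━━━━━━━━━━━━━━━━┃│ 7 │ 8 │ 9 │ ÷ │ ┃ina
ircuitBoard      ┃├───┼───┼───┼───┤ ┃   
─────────────────┃│ 4 │ 5 │ 6 │ × │ ┃lid
 0 1 2 3 4 5 6 7 ┃├───┼───┼───┼───┤ ┃miz
  R  [.]─ ·      ┃│ 1 │ 2 │ 3 │ - │ ┃ns 
                 ┃├───┼───┼───┼───┤ ┃   


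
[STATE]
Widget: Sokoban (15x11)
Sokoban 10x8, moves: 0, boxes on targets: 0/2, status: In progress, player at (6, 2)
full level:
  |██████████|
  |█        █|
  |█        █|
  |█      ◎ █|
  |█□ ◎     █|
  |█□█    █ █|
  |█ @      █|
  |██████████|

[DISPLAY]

██████████     
█        █     
█        █     
█      ◎ █     
█□ ◎     █     
█□█    █ █     
█ @      █     
██████████     
Moves: 0  0/2  
               
               


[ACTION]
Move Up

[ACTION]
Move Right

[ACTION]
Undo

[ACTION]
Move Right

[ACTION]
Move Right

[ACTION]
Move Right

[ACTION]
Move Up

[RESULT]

██████████     
█        █     
█        █     
█      ◎ █     
█□ ◎     █     
█□█  @ █ █     
█        █     
██████████     
Moves: 4  0/2  
               
               


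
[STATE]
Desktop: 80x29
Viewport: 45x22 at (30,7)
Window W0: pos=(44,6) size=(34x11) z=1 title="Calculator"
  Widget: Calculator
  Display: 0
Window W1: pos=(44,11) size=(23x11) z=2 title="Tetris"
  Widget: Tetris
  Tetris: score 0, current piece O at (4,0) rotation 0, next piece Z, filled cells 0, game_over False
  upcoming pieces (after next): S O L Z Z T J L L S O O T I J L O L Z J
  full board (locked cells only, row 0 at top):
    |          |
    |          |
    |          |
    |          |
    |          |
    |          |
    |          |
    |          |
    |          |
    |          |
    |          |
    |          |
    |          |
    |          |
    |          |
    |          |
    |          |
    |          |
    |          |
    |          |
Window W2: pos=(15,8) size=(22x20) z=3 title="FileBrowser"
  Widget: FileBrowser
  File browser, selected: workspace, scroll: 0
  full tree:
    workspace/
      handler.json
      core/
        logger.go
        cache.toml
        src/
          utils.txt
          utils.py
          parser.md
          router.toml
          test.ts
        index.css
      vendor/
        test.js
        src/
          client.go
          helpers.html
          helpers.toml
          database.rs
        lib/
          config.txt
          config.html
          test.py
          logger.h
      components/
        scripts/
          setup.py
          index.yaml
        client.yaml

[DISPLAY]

              ┃ Calculator                   
━━━━━━┓       ┠──────────────────────────────
      ┃       ┃                              
──────┨       ┃┌───┬───┬───┬───┐             
e/    ┃       ┏━━━━━━━━━━━━━━━━━━━━━┓        
on    ┃       ┃ Tetris              ┃        
      ┃       ┠─────────────────────┨        
/     ┃       ┃          │Next:     ┃        
ents/ ┃       ┃          │▓▓        ┃        
      ┃       ┃          │ ▓▓       ┃━━━━━━━━
      ┃       ┃          │          ┃        
      ┃       ┃          │          ┃        
      ┃       ┃          │          ┃        
      ┃       ┃          │Score:    ┃        
      ┃       ┗━━━━━━━━━━━━━━━━━━━━━┛        
      ┃                                      
      ┃                                      
      ┃                                      
      ┃                                      
      ┃                                      
━━━━━━┛                                      
                                             


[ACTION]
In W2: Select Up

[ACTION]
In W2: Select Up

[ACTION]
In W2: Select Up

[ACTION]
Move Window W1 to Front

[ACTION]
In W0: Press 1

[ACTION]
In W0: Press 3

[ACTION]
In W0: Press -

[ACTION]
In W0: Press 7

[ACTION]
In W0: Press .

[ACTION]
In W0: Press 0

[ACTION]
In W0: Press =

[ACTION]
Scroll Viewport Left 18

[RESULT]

                                ┃ Calculator 
   ┏━━━━━━━━━━━━━━━━━━━━┓       ┠────────────
   ┃ FileBrowser        ┃       ┃            
   ┠────────────────────┨       ┃┌───┬───┬───
   ┃> [-] workspace/    ┃       ┏━━━━━━━━━━━━
   ┃    handler.json    ┃       ┃ Tetris     
   ┃    [+] core/       ┃       ┠────────────
   ┃    [+] vendor/     ┃       ┃          │N
   ┃    [+] components/ ┃       ┃          │▓
   ┃                    ┃       ┃          │ 
   ┃                    ┃       ┃          │ 
   ┃                    ┃       ┃          │ 
   ┃                    ┃       ┃          │ 
   ┃                    ┃       ┃          │S
   ┃                    ┃       ┗━━━━━━━━━━━━
   ┃                    ┃                    
   ┃                    ┃                    
   ┃                    ┃                    
   ┃                    ┃                    
   ┃                    ┃                    
   ┗━━━━━━━━━━━━━━━━━━━━┛                    
                                             


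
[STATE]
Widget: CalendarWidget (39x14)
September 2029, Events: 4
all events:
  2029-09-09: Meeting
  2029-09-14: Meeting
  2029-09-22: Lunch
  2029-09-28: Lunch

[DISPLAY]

             September 2029            
Mo Tu We Th Fr Sa Su                   
                1  2                   
 3  4  5  6  7  8  9*                  
10 11 12 13 14* 15 16                  
17 18 19 20 21 22* 23                  
24 25 26 27 28* 29 30                  
                                       
                                       
                                       
                                       
                                       
                                       
                                       


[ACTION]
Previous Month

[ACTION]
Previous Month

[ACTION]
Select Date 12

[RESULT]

               July 2029               
Mo Tu We Th Fr Sa Su                   
                   1                   
 2  3  4  5  6  7  8                   
 9 10 11 [12] 13 14 15                 
16 17 18 19 20 21 22                   
23 24 25 26 27 28 29                   
30 31                                  
                                       
                                       
                                       
                                       
                                       
                                       


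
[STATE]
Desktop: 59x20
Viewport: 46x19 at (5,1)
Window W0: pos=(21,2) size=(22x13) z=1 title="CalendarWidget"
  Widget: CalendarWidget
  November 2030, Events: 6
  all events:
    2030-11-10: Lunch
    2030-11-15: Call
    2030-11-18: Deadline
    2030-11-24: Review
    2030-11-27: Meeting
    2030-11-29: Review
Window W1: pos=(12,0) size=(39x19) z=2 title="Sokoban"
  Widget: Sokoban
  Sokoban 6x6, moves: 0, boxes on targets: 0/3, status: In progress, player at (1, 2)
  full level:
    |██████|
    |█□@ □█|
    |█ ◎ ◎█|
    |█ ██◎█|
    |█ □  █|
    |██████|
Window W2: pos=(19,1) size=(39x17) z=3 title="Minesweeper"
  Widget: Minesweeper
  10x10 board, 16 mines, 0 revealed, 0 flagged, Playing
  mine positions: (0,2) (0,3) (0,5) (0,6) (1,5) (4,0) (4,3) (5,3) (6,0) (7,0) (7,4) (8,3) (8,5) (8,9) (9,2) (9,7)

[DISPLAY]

       ┃ Sokob┏━━━━━━━━━━━━━━━━━━━━━━━━━━━━━━━
       ┠──────┃ Minesweeper                   
       ┃██████┠───────────────────────────────
       ┃█□@ □█┃■■■■■■■■■■                     
       ┃█ ◎ ◎█┃■■■■■■■■■■                     
       ┃█ ██◎█┃■■■■■■■■■■                     
       ┃█ □  █┃■■■■■■■■■■                     
       ┃██████┃■■■■■■■■■■                     
       ┃Moves:┃■■■■■■■■■■                     
       ┃      ┃■■■■■■■■■■                     
       ┃      ┃■■■■■■■■■■                     
       ┃      ┃■■■■■■■■■■                     
       ┃      ┃■■■■■■■■■■                     
       ┃      ┃                               
       ┃      ┃                               
       ┃      ┃                               
       ┃      ┗━━━━━━━━━━━━━━━━━━━━━━━━━━━━━━━
       ┗━━━━━━━━━━━━━━━━━━━━━━━━━━━━━━━━━━━━━┛
                                              


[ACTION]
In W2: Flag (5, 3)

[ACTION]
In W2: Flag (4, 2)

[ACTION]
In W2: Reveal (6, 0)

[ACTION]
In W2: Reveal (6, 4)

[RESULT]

       ┃ Sokob┏━━━━━━━━━━━━━━━━━━━━━━━━━━━━━━━
       ┠──────┃ Minesweeper                   
       ┃██████┠───────────────────────────────
       ┃█□@ □█┃■■✹✹■✹✹■■■                     
       ┃█ ◎ ◎█┃■■■■■✹■■■■                     
       ┃█ ██◎█┃■■■■■■■■■■                     
       ┃█ □  █┃■■■■■■■■■■                     
       ┃██████┃✹■⚑✹■■■■■■                     
       ┃Moves:┃■■■✹■■■■■■                     
       ┃      ┃✹■■■■■■■■■                     
       ┃      ┃✹■■■✹■■■■■                     
       ┃      ┃■■■✹■✹■■■✹                     
       ┃      ┃■■✹■■■■✹■■                     
       ┃      ┃                               
       ┃      ┃                               
       ┃      ┃                               
       ┃      ┗━━━━━━━━━━━━━━━━━━━━━━━━━━━━━━━
       ┗━━━━━━━━━━━━━━━━━━━━━━━━━━━━━━━━━━━━━┛
                                              


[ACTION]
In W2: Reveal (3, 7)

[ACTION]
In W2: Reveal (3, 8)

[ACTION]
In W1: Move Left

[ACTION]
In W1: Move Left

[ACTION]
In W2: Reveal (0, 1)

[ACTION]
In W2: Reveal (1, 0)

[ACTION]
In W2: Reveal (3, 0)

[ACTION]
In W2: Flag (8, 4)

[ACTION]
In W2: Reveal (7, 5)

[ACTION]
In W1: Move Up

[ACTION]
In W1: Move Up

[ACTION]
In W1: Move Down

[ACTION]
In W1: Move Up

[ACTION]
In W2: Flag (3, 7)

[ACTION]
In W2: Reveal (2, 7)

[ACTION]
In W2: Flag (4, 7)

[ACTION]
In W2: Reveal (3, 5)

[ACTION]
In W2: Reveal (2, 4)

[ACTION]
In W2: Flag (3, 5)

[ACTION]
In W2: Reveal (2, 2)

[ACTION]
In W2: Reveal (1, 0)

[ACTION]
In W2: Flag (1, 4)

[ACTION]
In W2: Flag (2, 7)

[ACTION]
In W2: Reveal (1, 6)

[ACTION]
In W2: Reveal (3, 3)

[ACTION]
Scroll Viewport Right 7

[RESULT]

┃ Sokob┏━━━━━━━━━━━━━━━━━━━━━━━━━━━━━━━━━━━━━┓
┠──────┃ Minesweeper                         ┃
┃██████┠─────────────────────────────────────┨
┃█□@ □█┃■■✹✹■✹✹■■■                           ┃
┃█ ◎ ◎█┃■■■■■✹■■■■                           ┃
┃█ ██◎█┃■■■■■■■■■■                           ┃
┃█ □  █┃■■■■■■■■■■                           ┃
┃██████┃✹■⚑✹■■■■■■                           ┃
┃Moves:┃■■■✹■■■■■■                           ┃
┃      ┃✹■■■■■■■■■                           ┃
┃      ┃✹■■■✹■■■■■                           ┃
┃      ┃■■■✹■✹■■■✹                           ┃
┃      ┃■■✹■■■■✹■■                           ┃
┃      ┃                                     ┃
┃      ┃                                     ┃
┃      ┃                                     ┃
┃      ┗━━━━━━━━━━━━━━━━━━━━━━━━━━━━━━━━━━━━━┛
┗━━━━━━━━━━━━━━━━━━━━━━━━━━━━━━━━━━━━━┛       
                                              


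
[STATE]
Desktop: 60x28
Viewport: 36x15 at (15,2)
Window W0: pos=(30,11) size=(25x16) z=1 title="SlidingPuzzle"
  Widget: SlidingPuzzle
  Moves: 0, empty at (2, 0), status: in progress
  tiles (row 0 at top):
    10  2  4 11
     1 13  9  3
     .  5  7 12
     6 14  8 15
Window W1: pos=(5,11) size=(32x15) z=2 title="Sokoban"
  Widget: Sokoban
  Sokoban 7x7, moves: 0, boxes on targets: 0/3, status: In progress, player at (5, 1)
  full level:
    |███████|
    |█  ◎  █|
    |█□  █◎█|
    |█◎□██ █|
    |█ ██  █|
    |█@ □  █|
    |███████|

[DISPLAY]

                                    
                                    
                                    
                                    
                                    
                                    
                                    
                                    
                                    
━━━━━━━━━━━━━━━━━━━━━┓━━━━━━━━━━━━━━
                     ┃ngPuzzle      
─────────────────────┨──────────────
                     ┃────┬────┬────
                     ┃  2 │  4 │ 11 
                     ┃────┼────┼────


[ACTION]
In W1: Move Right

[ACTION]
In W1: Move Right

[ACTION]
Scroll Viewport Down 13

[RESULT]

─────────────────────┨──────────────
                     ┃────┬────┬────
                     ┃  2 │  4 │ 11 
                     ┃────┼────┼────
                     ┃ 13 │  9 │  3 
                     ┃────┼────┼────
                     ┃  5 │  7 │ 12 
                     ┃────┼────┼────
 0/3                 ┃ 14 │  8 │ 15 
                     ┃────┴────┴────
                     ┃ 0            
                     ┃              
━━━━━━━━━━━━━━━━━━━━━┛              
               ┗━━━━━━━━━━━━━━━━━━━━
                                    


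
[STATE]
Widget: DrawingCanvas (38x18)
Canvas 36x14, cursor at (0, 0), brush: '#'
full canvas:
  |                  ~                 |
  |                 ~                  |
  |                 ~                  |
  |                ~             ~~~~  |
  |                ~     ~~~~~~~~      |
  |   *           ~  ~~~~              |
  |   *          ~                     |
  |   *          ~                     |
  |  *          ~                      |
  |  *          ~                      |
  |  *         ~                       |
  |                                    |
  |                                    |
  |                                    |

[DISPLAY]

+                 ~                   
                 ~                    
                 ~                    
                ~             ~~~~    
                ~     ~~~~~~~~        
   *           ~  ~~~~                
   *          ~                       
   *          ~                       
  *          ~                        
  *          ~                        
  *         ~                         
                                      
                                      
                                      
                                      
                                      
                                      
                                      


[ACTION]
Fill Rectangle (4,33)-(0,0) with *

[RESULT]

**********************************    
**********************************    
**********************************    
**********************************    
**********************************    
   *           ~  ~~~~                
   *          ~                       
   *          ~                       
  *          ~                        
  *          ~                        
  *         ~                         
                                      
                                      
                                      
                                      
                                      
                                      
                                      


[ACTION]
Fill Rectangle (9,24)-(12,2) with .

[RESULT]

**********************************    
**********************************    
**********************************    
**********************************    
**********************************    
   *           ~  ~~~~                
   *          ~                       
   *          ~                       
  *          ~                        
  .......................             
  .......................             
  .......................             
  .......................             
                                      
                                      
                                      
                                      
                                      


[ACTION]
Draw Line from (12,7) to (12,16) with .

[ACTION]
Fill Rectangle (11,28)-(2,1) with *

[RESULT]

**********************************    
**********************************    
**********************************    
**********************************    
**********************************    
 ****************************         
 ****************************         
 ****************************         
 ****************************         
 ****************************         
 ****************************         
 ****************************         
  .......................             
                                      
                                      
                                      
                                      
                                      


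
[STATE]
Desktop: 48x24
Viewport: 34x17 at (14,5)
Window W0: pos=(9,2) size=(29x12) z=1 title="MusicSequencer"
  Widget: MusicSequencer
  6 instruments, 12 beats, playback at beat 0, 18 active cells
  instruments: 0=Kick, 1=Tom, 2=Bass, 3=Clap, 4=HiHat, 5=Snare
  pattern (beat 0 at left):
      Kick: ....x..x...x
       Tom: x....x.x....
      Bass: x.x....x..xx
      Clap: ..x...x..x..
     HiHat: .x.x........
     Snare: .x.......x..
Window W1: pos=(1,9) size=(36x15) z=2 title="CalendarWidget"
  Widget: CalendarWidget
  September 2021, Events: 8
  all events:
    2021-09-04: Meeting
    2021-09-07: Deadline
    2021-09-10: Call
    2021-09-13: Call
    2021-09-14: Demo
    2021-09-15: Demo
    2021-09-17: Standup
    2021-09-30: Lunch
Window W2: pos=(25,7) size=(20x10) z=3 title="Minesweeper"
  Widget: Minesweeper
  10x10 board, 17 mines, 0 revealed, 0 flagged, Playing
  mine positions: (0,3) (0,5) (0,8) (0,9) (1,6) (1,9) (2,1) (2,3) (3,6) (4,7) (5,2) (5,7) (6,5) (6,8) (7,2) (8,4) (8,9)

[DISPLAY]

  ▼12345678901         ┃          
ck····█··█···█         ┃          
om█····█·█·┏━━━━━━━━━━━━━━━━━━┓   
ss█·█····█·┃ Minesweeper      ┃   
━━━━━━━━━━━┠──────────────────┨   
get        ┃■■■■■■■■■■        ┃   
───────────┃■■■■■■■■■■        ┃   
ptember 202┃■■■■■■■■■■        ┃   
Fr Sa Su   ┃■■■■■■■■■■        ┃   
 3  4*  5  ┃■■■■■■■■■■        ┃   
 10* 11 12 ┃■■■■■■■■■■        ┃   
16 17* 18 1┗━━━━━━━━━━━━━━━━━━┛   
24 25 26              ┃           
                      ┃           
                      ┃           
                      ┃           
                      ┃           


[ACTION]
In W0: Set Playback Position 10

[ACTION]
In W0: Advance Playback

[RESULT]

  01234567890▼         ┃          
ck····█··█···█         ┃          
om█····█·█·┏━━━━━━━━━━━━━━━━━━┓   
ss█·█····█·┃ Minesweeper      ┃   
━━━━━━━━━━━┠──────────────────┨   
get        ┃■■■■■■■■■■        ┃   
───────────┃■■■■■■■■■■        ┃   
ptember 202┃■■■■■■■■■■        ┃   
Fr Sa Su   ┃■■■■■■■■■■        ┃   
 3  4*  5  ┃■■■■■■■■■■        ┃   
 10* 11 12 ┃■■■■■■■■■■        ┃   
16 17* 18 1┗━━━━━━━━━━━━━━━━━━┛   
24 25 26              ┃           
                      ┃           
                      ┃           
                      ┃           
                      ┃           


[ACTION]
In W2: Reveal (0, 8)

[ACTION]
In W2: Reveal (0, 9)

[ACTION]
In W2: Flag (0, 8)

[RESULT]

  01234567890▼         ┃          
ck····█··█···█         ┃          
om█····█·█·┏━━━━━━━━━━━━━━━━━━┓   
ss█·█····█·┃ Minesweeper      ┃   
━━━━━━━━━━━┠──────────────────┨   
get        ┃■■■✹■✹■■✹✹        ┃   
───────────┃■■■■■■✹■■✹        ┃   
ptember 202┃■✹■✹■■■■■■        ┃   
Fr Sa Su   ┃■■■■■■✹■■■        ┃   
 3  4*  5  ┃■■■■■■■✹■■        ┃   
 10* 11 12 ┃■■✹■■■■✹■■        ┃   
16 17* 18 1┗━━━━━━━━━━━━━━━━━━┛   
24 25 26              ┃           
                      ┃           
                      ┃           
                      ┃           
                      ┃           


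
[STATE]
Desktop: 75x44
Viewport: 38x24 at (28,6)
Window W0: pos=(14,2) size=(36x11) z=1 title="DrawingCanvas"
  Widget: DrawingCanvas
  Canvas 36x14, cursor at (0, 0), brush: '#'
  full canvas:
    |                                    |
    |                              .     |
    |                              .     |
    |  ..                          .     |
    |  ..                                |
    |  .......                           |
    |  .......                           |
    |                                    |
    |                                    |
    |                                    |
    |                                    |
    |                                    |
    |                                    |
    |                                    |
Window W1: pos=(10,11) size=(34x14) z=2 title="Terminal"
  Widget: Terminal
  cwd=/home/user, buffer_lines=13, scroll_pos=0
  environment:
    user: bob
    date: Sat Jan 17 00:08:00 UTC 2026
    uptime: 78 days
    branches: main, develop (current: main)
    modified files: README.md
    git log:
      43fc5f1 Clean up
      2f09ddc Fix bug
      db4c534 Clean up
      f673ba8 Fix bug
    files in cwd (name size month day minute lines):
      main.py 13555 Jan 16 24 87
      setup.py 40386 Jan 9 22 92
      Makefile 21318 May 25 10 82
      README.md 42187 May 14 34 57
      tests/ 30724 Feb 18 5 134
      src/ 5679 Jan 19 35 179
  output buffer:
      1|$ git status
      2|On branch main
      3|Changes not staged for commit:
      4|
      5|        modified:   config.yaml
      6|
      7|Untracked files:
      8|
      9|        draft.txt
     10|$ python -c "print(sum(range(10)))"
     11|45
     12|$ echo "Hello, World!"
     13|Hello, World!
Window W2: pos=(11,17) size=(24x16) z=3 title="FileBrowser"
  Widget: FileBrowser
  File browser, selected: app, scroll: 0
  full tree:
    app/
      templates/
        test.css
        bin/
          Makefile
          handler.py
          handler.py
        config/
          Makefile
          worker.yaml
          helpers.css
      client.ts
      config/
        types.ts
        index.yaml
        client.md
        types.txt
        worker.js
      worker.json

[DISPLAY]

                 .   ┃                
                 .   ┃                
                 .   ┃                
                     ┃                
                     ┃                
━━━━━━━━━━━━━━━┓     ┃                
               ┃━━━━━┛                
───────────────┨                      
               ┃                      
               ┃                      
d for commit:  ┃                      
━━━━━━┓        ┃                      
      ┃ig.yaml ┃                      
──────┨        ┃                      
      ┃        ┃                      
s/    ┃        ┃                      
      ┃        ┃                      
      ┃ange(10)┃                      
      ┃━━━━━━━━┛                      
      ┃                               
      ┃                               
      ┃                               
      ┃                               
      ┃                               


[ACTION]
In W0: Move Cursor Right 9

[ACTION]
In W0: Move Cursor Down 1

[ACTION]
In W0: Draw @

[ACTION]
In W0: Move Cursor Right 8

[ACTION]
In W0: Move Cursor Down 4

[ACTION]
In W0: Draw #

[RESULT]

                 .   ┃                
                 .   ┃                
                 .   ┃                
                     ┃                
    #                ┃                
━━━━━━━━━━━━━━━┓     ┃                
               ┃━━━━━┛                
───────────────┨                      
               ┃                      
               ┃                      
d for commit:  ┃                      
━━━━━━┓        ┃                      
      ┃ig.yaml ┃                      
──────┨        ┃                      
      ┃        ┃                      
s/    ┃        ┃                      
      ┃        ┃                      
      ┃ange(10)┃                      
      ┃━━━━━━━━┛                      
      ┃                               
      ┃                               
      ┃                               
      ┃                               
      ┃                               


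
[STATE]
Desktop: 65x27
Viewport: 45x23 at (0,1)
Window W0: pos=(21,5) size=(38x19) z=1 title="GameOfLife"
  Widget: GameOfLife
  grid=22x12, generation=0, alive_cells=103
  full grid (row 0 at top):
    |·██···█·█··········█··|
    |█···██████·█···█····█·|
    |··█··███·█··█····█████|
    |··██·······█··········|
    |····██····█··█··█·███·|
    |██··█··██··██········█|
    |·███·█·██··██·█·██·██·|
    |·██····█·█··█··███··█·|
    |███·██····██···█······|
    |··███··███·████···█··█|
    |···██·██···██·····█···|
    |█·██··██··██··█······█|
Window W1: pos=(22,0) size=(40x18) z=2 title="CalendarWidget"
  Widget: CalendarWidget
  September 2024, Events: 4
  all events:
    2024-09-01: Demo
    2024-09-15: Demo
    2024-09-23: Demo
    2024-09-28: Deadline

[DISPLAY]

                      ┃ CalendarWidget       
                      ┠──────────────────────
                      ┃            September 
                      ┃Mo Tu We Th Fr Sa Su  
                     ┏┃                   1* 
                     ┃┃ 2  3  4  5  6  7  8  
                     ┠┃ 9 10 11 12 13 14 15* 
                     ┃┃16 17 18 19 20 21 22  
                     ┃┃23* 24 25 26 27 28* 29
                     ┃┃30                    
                     ┃┃                      
                     ┃┃                      
                     ┃┃                      
                     ┃┃                      
                     ┃┃                      
                     ┃┃                      
                     ┃┗━━━━━━━━━━━━━━━━━━━━━━
                     ┃··███··███·████···█··█ 
                     ┃···██·██···██·····█··· 
                     ┃█·██··██··██··█······█ 
                     ┃                       
                     ┃                       
                     ┗━━━━━━━━━━━━━━━━━━━━━━━


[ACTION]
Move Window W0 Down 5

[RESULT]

                      ┃ CalendarWidget       
                      ┠──────────────────────
                      ┃            September 
                      ┃Mo Tu We Th Fr Sa Su  
                      ┃                   1* 
                      ┃ 2  3  4  5  6  7  8  
                      ┃ 9 10 11 12 13 14 15* 
                     ┏┃16 17 18 19 20 21 22  
                     ┃┃23* 24 25 26 27 28* 29
                     ┠┃30                    
                     ┃┃                      
                     ┃┃                      
                     ┃┃                      
                     ┃┃                      
                     ┃┃                      
                     ┃┃                      
                     ┃┗━━━━━━━━━━━━━━━━━━━━━━
                     ┃·███·█·██··██·█·██·██· 
                     ┃·██····█·█··█··███··█· 
                     ┃███·██····██···█······ 
                     ┃··███··███·████···█··█ 
                     ┃···██·██···██·····█··· 
                     ┃█·██··██··██··█······█ 


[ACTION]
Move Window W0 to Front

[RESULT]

                      ┃ CalendarWidget       
                      ┠──────────────────────
                      ┃            September 
                      ┃Mo Tu We Th Fr Sa Su  
                      ┃                   1* 
                      ┃ 2  3  4  5  6  7  8  
                      ┃ 9 10 11 12 13 14 15* 
                     ┏━━━━━━━━━━━━━━━━━━━━━━━
                     ┃ GameOfLife            
                     ┠───────────────────────
                     ┃Gen: 0                 
                     ┃·██···█·█··········█·· 
                     ┃█···██████·█···█····█· 
                     ┃··█··███·█··█····█████ 
                     ┃··██·······█·········· 
                     ┃····██····█··█··█·███· 
                     ┃██··█··██··██········█ 
                     ┃·███·█·██··██·█·██·██· 
                     ┃·██····█·█··█··███··█· 
                     ┃███·██····██···█······ 
                     ┃··███··███·████···█··█ 
                     ┃···██·██···██·····█··· 
                     ┃█·██··██··██··█······█ 
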